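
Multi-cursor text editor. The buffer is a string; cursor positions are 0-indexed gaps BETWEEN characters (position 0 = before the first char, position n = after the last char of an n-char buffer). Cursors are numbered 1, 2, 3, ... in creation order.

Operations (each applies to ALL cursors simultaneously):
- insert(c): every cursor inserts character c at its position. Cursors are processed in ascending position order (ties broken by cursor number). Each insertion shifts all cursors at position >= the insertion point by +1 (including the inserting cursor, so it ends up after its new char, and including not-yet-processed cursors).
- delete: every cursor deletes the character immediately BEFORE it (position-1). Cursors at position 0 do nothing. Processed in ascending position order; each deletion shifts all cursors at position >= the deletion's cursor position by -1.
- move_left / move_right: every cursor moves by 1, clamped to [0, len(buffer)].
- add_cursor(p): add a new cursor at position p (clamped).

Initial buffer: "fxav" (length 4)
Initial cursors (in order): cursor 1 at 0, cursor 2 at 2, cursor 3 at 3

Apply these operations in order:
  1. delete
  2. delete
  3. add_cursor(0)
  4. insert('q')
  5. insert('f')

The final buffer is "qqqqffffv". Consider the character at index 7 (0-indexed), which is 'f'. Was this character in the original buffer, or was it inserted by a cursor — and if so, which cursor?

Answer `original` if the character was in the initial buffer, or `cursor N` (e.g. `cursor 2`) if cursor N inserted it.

After op 1 (delete): buffer="fv" (len 2), cursors c1@0 c2@1 c3@1, authorship ..
After op 2 (delete): buffer="v" (len 1), cursors c1@0 c2@0 c3@0, authorship .
After op 3 (add_cursor(0)): buffer="v" (len 1), cursors c1@0 c2@0 c3@0 c4@0, authorship .
After op 4 (insert('q')): buffer="qqqqv" (len 5), cursors c1@4 c2@4 c3@4 c4@4, authorship 1234.
After op 5 (insert('f')): buffer="qqqqffffv" (len 9), cursors c1@8 c2@8 c3@8 c4@8, authorship 12341234.
Authorship (.=original, N=cursor N): 1 2 3 4 1 2 3 4 .
Index 7: author = 4

Answer: cursor 4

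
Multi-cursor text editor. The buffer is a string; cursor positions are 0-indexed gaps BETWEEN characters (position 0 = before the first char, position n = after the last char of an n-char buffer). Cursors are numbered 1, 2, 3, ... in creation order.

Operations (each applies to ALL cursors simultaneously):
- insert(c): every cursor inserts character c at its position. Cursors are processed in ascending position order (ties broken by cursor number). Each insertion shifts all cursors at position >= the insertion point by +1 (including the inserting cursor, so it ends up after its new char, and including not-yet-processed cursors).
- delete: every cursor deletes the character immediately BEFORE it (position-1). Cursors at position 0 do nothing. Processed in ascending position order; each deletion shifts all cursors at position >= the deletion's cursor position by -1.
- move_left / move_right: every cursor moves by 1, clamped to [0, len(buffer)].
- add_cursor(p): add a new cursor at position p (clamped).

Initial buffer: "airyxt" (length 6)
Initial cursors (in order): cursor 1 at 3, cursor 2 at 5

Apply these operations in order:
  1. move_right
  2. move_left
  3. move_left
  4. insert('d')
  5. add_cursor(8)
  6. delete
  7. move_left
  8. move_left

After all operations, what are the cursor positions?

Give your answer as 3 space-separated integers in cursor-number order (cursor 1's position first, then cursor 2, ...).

Answer: 0 2 3

Derivation:
After op 1 (move_right): buffer="airyxt" (len 6), cursors c1@4 c2@6, authorship ......
After op 2 (move_left): buffer="airyxt" (len 6), cursors c1@3 c2@5, authorship ......
After op 3 (move_left): buffer="airyxt" (len 6), cursors c1@2 c2@4, authorship ......
After op 4 (insert('d')): buffer="aidrydxt" (len 8), cursors c1@3 c2@6, authorship ..1..2..
After op 5 (add_cursor(8)): buffer="aidrydxt" (len 8), cursors c1@3 c2@6 c3@8, authorship ..1..2..
After op 6 (delete): buffer="airyx" (len 5), cursors c1@2 c2@4 c3@5, authorship .....
After op 7 (move_left): buffer="airyx" (len 5), cursors c1@1 c2@3 c3@4, authorship .....
After op 8 (move_left): buffer="airyx" (len 5), cursors c1@0 c2@2 c3@3, authorship .....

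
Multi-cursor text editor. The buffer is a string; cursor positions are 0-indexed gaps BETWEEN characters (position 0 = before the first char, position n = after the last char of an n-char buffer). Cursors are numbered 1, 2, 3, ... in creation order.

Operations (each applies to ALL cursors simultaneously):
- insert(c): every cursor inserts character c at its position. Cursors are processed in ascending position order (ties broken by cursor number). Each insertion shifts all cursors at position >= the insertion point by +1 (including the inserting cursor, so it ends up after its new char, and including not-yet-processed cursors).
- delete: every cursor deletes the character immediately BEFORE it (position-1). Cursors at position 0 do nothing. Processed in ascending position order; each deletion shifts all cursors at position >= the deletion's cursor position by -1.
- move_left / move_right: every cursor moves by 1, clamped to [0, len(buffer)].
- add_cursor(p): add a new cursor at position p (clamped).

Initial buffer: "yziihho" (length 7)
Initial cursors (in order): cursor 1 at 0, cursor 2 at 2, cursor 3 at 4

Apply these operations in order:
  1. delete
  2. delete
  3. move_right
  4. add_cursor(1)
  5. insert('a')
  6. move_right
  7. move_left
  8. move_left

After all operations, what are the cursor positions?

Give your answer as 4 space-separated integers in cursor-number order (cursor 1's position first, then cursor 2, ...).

Answer: 4 4 4 4

Derivation:
After op 1 (delete): buffer="yihho" (len 5), cursors c1@0 c2@1 c3@2, authorship .....
After op 2 (delete): buffer="hho" (len 3), cursors c1@0 c2@0 c3@0, authorship ...
After op 3 (move_right): buffer="hho" (len 3), cursors c1@1 c2@1 c3@1, authorship ...
After op 4 (add_cursor(1)): buffer="hho" (len 3), cursors c1@1 c2@1 c3@1 c4@1, authorship ...
After op 5 (insert('a')): buffer="haaaaho" (len 7), cursors c1@5 c2@5 c3@5 c4@5, authorship .1234..
After op 6 (move_right): buffer="haaaaho" (len 7), cursors c1@6 c2@6 c3@6 c4@6, authorship .1234..
After op 7 (move_left): buffer="haaaaho" (len 7), cursors c1@5 c2@5 c3@5 c4@5, authorship .1234..
After op 8 (move_left): buffer="haaaaho" (len 7), cursors c1@4 c2@4 c3@4 c4@4, authorship .1234..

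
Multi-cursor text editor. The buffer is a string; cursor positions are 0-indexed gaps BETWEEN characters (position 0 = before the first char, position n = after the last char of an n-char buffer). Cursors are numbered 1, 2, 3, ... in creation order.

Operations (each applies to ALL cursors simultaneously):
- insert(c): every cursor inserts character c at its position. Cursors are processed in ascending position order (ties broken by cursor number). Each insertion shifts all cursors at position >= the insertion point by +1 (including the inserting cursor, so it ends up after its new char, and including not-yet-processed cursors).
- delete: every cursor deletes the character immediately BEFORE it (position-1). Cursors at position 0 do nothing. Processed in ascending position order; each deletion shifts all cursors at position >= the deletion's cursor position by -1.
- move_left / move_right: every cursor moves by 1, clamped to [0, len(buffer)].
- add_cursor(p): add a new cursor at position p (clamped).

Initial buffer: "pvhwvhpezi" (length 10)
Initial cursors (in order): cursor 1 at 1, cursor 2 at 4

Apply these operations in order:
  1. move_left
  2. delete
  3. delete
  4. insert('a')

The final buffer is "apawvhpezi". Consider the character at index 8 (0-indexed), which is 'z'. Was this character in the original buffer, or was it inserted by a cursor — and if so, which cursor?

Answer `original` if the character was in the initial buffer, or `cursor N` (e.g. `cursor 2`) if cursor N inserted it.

Answer: original

Derivation:
After op 1 (move_left): buffer="pvhwvhpezi" (len 10), cursors c1@0 c2@3, authorship ..........
After op 2 (delete): buffer="pvwvhpezi" (len 9), cursors c1@0 c2@2, authorship .........
After op 3 (delete): buffer="pwvhpezi" (len 8), cursors c1@0 c2@1, authorship ........
After op 4 (insert('a')): buffer="apawvhpezi" (len 10), cursors c1@1 c2@3, authorship 1.2.......
Authorship (.=original, N=cursor N): 1 . 2 . . . . . . .
Index 8: author = original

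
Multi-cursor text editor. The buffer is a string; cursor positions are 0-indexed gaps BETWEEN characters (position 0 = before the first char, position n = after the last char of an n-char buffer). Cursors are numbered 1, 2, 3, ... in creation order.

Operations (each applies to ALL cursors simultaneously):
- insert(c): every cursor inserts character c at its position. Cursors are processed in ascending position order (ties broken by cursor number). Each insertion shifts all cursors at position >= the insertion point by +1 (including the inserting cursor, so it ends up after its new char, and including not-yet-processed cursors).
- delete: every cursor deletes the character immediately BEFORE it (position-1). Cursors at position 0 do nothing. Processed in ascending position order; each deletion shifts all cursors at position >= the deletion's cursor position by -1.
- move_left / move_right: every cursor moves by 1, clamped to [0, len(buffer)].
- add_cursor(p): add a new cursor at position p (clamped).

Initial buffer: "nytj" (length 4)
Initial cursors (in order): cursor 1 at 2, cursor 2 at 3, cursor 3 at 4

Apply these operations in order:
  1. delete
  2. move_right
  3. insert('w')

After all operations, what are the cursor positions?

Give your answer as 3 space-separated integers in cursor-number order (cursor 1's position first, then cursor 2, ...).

After op 1 (delete): buffer="n" (len 1), cursors c1@1 c2@1 c3@1, authorship .
After op 2 (move_right): buffer="n" (len 1), cursors c1@1 c2@1 c3@1, authorship .
After op 3 (insert('w')): buffer="nwww" (len 4), cursors c1@4 c2@4 c3@4, authorship .123

Answer: 4 4 4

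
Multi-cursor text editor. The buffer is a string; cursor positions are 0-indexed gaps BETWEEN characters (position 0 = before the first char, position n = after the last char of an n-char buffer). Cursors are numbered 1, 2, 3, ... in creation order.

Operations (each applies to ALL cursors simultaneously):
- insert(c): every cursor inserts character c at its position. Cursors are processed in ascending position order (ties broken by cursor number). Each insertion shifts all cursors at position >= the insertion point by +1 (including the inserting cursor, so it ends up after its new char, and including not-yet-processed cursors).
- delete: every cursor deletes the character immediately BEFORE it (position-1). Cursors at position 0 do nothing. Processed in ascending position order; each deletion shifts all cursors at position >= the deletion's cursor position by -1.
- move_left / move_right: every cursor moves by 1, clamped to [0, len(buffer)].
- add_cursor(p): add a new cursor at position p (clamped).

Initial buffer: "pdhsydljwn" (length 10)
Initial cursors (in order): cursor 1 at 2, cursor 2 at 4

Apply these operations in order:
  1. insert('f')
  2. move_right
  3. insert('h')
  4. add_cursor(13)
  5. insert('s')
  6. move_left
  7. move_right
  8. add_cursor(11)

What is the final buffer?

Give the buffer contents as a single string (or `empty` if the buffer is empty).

After op 1 (insert('f')): buffer="pdfhsfydljwn" (len 12), cursors c1@3 c2@6, authorship ..1..2......
After op 2 (move_right): buffer="pdfhsfydljwn" (len 12), cursors c1@4 c2@7, authorship ..1..2......
After op 3 (insert('h')): buffer="pdfhhsfyhdljwn" (len 14), cursors c1@5 c2@9, authorship ..1.1.2.2.....
After op 4 (add_cursor(13)): buffer="pdfhhsfyhdljwn" (len 14), cursors c1@5 c2@9 c3@13, authorship ..1.1.2.2.....
After op 5 (insert('s')): buffer="pdfhhssfyhsdljwsn" (len 17), cursors c1@6 c2@11 c3@16, authorship ..1.11.2.22....3.
After op 6 (move_left): buffer="pdfhhssfyhsdljwsn" (len 17), cursors c1@5 c2@10 c3@15, authorship ..1.11.2.22....3.
After op 7 (move_right): buffer="pdfhhssfyhsdljwsn" (len 17), cursors c1@6 c2@11 c3@16, authorship ..1.11.2.22....3.
After op 8 (add_cursor(11)): buffer="pdfhhssfyhsdljwsn" (len 17), cursors c1@6 c2@11 c4@11 c3@16, authorship ..1.11.2.22....3.

Answer: pdfhhssfyhsdljwsn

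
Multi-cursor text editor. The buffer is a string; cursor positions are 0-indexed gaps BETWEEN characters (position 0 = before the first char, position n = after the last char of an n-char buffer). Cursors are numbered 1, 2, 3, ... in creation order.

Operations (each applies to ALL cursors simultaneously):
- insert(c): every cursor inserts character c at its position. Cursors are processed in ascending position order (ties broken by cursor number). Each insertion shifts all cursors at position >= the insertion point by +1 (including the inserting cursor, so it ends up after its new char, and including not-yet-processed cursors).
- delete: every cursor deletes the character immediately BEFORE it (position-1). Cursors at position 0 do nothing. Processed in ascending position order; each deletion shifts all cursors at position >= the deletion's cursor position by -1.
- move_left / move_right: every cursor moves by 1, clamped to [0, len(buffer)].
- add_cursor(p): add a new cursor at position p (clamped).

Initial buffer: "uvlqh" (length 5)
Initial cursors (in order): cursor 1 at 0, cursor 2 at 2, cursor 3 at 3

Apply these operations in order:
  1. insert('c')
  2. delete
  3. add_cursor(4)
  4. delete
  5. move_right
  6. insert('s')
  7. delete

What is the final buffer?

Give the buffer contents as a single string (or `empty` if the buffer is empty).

Answer: uh

Derivation:
After op 1 (insert('c')): buffer="cuvclcqh" (len 8), cursors c1@1 c2@4 c3@6, authorship 1..2.3..
After op 2 (delete): buffer="uvlqh" (len 5), cursors c1@0 c2@2 c3@3, authorship .....
After op 3 (add_cursor(4)): buffer="uvlqh" (len 5), cursors c1@0 c2@2 c3@3 c4@4, authorship .....
After op 4 (delete): buffer="uh" (len 2), cursors c1@0 c2@1 c3@1 c4@1, authorship ..
After op 5 (move_right): buffer="uh" (len 2), cursors c1@1 c2@2 c3@2 c4@2, authorship ..
After op 6 (insert('s')): buffer="ushsss" (len 6), cursors c1@2 c2@6 c3@6 c4@6, authorship .1.234
After op 7 (delete): buffer="uh" (len 2), cursors c1@1 c2@2 c3@2 c4@2, authorship ..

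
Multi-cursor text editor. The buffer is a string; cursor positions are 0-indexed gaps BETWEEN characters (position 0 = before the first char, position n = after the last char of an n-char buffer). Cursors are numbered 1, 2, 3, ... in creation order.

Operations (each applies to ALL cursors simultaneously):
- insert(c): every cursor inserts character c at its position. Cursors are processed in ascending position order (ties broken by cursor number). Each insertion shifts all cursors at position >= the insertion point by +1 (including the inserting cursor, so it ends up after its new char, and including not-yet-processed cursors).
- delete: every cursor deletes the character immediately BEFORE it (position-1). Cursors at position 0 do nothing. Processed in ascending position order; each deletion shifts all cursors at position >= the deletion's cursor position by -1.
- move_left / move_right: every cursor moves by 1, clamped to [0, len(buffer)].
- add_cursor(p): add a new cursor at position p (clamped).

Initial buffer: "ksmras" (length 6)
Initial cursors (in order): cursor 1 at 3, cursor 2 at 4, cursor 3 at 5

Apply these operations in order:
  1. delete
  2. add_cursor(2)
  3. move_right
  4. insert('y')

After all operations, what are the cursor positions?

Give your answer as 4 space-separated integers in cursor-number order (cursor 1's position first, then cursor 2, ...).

After op 1 (delete): buffer="kss" (len 3), cursors c1@2 c2@2 c3@2, authorship ...
After op 2 (add_cursor(2)): buffer="kss" (len 3), cursors c1@2 c2@2 c3@2 c4@2, authorship ...
After op 3 (move_right): buffer="kss" (len 3), cursors c1@3 c2@3 c3@3 c4@3, authorship ...
After op 4 (insert('y')): buffer="kssyyyy" (len 7), cursors c1@7 c2@7 c3@7 c4@7, authorship ...1234

Answer: 7 7 7 7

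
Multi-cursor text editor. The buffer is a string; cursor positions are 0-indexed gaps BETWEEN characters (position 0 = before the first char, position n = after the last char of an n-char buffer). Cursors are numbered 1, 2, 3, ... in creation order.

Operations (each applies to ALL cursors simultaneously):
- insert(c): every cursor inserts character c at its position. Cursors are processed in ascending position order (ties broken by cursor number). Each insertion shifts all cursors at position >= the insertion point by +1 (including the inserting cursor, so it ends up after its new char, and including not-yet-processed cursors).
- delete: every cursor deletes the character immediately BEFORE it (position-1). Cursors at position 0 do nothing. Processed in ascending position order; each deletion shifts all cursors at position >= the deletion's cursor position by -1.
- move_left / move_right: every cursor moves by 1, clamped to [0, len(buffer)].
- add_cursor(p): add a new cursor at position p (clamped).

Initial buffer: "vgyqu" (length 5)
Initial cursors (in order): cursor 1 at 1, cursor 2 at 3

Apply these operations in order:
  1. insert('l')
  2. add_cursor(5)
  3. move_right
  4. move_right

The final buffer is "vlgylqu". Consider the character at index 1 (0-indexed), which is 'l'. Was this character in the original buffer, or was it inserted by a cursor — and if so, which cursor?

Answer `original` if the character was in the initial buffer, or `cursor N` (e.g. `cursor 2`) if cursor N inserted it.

Answer: cursor 1

Derivation:
After op 1 (insert('l')): buffer="vlgylqu" (len 7), cursors c1@2 c2@5, authorship .1..2..
After op 2 (add_cursor(5)): buffer="vlgylqu" (len 7), cursors c1@2 c2@5 c3@5, authorship .1..2..
After op 3 (move_right): buffer="vlgylqu" (len 7), cursors c1@3 c2@6 c3@6, authorship .1..2..
After op 4 (move_right): buffer="vlgylqu" (len 7), cursors c1@4 c2@7 c3@7, authorship .1..2..
Authorship (.=original, N=cursor N): . 1 . . 2 . .
Index 1: author = 1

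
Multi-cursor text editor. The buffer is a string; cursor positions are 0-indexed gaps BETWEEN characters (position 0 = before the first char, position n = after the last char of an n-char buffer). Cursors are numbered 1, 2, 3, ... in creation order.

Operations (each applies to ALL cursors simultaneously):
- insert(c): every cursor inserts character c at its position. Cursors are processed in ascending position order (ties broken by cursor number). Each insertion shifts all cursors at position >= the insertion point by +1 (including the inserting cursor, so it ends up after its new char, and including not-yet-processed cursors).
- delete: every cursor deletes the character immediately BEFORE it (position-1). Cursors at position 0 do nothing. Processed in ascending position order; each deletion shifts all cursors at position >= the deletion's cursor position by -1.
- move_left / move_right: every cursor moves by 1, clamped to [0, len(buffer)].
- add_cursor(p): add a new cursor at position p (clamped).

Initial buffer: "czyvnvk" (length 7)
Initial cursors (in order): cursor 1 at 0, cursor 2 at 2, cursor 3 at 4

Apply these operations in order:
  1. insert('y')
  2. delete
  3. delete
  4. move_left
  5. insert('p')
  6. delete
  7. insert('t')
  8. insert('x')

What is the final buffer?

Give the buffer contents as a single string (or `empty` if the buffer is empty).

After op 1 (insert('y')): buffer="yczyyvynvk" (len 10), cursors c1@1 c2@4 c3@7, authorship 1..2..3...
After op 2 (delete): buffer="czyvnvk" (len 7), cursors c1@0 c2@2 c3@4, authorship .......
After op 3 (delete): buffer="cynvk" (len 5), cursors c1@0 c2@1 c3@2, authorship .....
After op 4 (move_left): buffer="cynvk" (len 5), cursors c1@0 c2@0 c3@1, authorship .....
After op 5 (insert('p')): buffer="ppcpynvk" (len 8), cursors c1@2 c2@2 c3@4, authorship 12.3....
After op 6 (delete): buffer="cynvk" (len 5), cursors c1@0 c2@0 c3@1, authorship .....
After op 7 (insert('t')): buffer="ttctynvk" (len 8), cursors c1@2 c2@2 c3@4, authorship 12.3....
After op 8 (insert('x')): buffer="ttxxctxynvk" (len 11), cursors c1@4 c2@4 c3@7, authorship 1212.33....

Answer: ttxxctxynvk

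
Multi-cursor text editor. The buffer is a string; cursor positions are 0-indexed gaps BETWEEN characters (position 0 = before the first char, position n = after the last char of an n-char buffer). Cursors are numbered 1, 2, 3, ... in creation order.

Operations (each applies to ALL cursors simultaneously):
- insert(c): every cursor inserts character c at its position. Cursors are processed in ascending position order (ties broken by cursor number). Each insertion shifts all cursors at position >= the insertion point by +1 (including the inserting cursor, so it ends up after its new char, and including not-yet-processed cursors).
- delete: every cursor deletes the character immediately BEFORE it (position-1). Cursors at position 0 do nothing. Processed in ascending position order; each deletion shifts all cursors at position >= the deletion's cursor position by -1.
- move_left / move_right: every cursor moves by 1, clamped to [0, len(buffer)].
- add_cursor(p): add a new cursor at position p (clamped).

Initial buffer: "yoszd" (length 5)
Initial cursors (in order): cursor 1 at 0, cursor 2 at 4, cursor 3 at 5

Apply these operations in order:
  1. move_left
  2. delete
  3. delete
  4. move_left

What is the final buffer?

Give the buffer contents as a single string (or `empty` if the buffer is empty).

After op 1 (move_left): buffer="yoszd" (len 5), cursors c1@0 c2@3 c3@4, authorship .....
After op 2 (delete): buffer="yod" (len 3), cursors c1@0 c2@2 c3@2, authorship ...
After op 3 (delete): buffer="d" (len 1), cursors c1@0 c2@0 c3@0, authorship .
After op 4 (move_left): buffer="d" (len 1), cursors c1@0 c2@0 c3@0, authorship .

Answer: d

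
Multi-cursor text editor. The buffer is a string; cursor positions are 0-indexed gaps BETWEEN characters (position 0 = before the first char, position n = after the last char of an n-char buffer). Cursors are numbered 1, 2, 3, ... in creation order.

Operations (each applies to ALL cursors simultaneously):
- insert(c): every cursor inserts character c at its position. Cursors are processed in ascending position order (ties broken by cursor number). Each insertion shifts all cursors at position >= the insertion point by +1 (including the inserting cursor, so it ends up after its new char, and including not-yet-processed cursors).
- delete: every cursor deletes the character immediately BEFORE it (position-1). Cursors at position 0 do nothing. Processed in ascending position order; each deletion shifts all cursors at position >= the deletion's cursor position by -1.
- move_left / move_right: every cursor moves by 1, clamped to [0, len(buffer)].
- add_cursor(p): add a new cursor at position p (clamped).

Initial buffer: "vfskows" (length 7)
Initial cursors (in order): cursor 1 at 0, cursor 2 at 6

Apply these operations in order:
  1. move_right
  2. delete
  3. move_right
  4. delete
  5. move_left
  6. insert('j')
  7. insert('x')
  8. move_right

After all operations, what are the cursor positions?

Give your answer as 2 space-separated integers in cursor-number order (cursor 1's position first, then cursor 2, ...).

Answer: 3 7

Derivation:
After op 1 (move_right): buffer="vfskows" (len 7), cursors c1@1 c2@7, authorship .......
After op 2 (delete): buffer="fskow" (len 5), cursors c1@0 c2@5, authorship .....
After op 3 (move_right): buffer="fskow" (len 5), cursors c1@1 c2@5, authorship .....
After op 4 (delete): buffer="sko" (len 3), cursors c1@0 c2@3, authorship ...
After op 5 (move_left): buffer="sko" (len 3), cursors c1@0 c2@2, authorship ...
After op 6 (insert('j')): buffer="jskjo" (len 5), cursors c1@1 c2@4, authorship 1..2.
After op 7 (insert('x')): buffer="jxskjxo" (len 7), cursors c1@2 c2@6, authorship 11..22.
After op 8 (move_right): buffer="jxskjxo" (len 7), cursors c1@3 c2@7, authorship 11..22.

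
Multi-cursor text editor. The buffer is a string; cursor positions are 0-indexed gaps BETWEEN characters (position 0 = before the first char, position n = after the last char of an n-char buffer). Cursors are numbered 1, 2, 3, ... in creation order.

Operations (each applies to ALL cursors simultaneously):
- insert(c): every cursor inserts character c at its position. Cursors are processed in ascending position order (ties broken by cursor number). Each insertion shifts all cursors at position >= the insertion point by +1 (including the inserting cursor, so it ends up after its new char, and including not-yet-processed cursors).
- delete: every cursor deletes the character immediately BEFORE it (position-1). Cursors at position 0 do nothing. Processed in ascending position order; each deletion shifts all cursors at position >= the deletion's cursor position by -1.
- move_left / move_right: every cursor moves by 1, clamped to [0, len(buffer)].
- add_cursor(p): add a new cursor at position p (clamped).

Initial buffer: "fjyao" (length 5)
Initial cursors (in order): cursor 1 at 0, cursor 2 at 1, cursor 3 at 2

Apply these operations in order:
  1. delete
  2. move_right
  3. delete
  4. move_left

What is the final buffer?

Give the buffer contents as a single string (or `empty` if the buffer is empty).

After op 1 (delete): buffer="yao" (len 3), cursors c1@0 c2@0 c3@0, authorship ...
After op 2 (move_right): buffer="yao" (len 3), cursors c1@1 c2@1 c3@1, authorship ...
After op 3 (delete): buffer="ao" (len 2), cursors c1@0 c2@0 c3@0, authorship ..
After op 4 (move_left): buffer="ao" (len 2), cursors c1@0 c2@0 c3@0, authorship ..

Answer: ao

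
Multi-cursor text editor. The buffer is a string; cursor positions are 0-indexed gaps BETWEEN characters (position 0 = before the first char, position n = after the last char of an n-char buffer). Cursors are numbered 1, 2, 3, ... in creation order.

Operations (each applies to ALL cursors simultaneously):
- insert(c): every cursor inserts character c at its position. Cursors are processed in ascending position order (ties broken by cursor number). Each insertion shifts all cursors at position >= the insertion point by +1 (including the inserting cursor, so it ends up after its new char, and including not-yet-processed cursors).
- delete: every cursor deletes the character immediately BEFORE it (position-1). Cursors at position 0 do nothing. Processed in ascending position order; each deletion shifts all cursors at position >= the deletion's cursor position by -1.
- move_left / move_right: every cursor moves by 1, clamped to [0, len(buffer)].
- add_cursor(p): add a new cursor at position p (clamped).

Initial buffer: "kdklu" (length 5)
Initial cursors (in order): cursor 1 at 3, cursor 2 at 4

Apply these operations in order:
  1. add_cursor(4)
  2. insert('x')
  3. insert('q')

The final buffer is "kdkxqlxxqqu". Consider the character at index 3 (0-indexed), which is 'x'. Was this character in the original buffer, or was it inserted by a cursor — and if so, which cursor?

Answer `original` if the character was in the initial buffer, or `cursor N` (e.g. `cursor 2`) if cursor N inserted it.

Answer: cursor 1

Derivation:
After op 1 (add_cursor(4)): buffer="kdklu" (len 5), cursors c1@3 c2@4 c3@4, authorship .....
After op 2 (insert('x')): buffer="kdkxlxxu" (len 8), cursors c1@4 c2@7 c3@7, authorship ...1.23.
After op 3 (insert('q')): buffer="kdkxqlxxqqu" (len 11), cursors c1@5 c2@10 c3@10, authorship ...11.2323.
Authorship (.=original, N=cursor N): . . . 1 1 . 2 3 2 3 .
Index 3: author = 1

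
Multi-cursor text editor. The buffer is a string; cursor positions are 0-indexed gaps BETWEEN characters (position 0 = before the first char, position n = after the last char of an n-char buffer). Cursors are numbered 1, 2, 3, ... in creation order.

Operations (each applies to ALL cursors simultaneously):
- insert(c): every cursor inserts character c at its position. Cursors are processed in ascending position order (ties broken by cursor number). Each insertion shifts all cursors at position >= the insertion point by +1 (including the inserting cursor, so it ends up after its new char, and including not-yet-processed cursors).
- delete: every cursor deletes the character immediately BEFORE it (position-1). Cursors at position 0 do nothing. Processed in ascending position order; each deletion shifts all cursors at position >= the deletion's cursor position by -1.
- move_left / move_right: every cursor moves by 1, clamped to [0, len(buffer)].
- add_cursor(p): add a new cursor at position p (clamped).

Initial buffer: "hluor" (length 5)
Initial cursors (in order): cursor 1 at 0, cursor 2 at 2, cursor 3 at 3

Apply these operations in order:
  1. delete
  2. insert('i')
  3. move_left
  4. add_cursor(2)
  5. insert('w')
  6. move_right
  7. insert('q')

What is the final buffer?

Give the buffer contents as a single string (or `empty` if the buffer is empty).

Answer: wiqhwiqwwiqqor

Derivation:
After op 1 (delete): buffer="hor" (len 3), cursors c1@0 c2@1 c3@1, authorship ...
After op 2 (insert('i')): buffer="ihiior" (len 6), cursors c1@1 c2@4 c3@4, authorship 1.23..
After op 3 (move_left): buffer="ihiior" (len 6), cursors c1@0 c2@3 c3@3, authorship 1.23..
After op 4 (add_cursor(2)): buffer="ihiior" (len 6), cursors c1@0 c4@2 c2@3 c3@3, authorship 1.23..
After op 5 (insert('w')): buffer="wihwiwwior" (len 10), cursors c1@1 c4@4 c2@7 c3@7, authorship 11.42233..
After op 6 (move_right): buffer="wihwiwwior" (len 10), cursors c1@2 c4@5 c2@8 c3@8, authorship 11.42233..
After op 7 (insert('q')): buffer="wiqhwiqwwiqqor" (len 14), cursors c1@3 c4@7 c2@12 c3@12, authorship 111.42423323..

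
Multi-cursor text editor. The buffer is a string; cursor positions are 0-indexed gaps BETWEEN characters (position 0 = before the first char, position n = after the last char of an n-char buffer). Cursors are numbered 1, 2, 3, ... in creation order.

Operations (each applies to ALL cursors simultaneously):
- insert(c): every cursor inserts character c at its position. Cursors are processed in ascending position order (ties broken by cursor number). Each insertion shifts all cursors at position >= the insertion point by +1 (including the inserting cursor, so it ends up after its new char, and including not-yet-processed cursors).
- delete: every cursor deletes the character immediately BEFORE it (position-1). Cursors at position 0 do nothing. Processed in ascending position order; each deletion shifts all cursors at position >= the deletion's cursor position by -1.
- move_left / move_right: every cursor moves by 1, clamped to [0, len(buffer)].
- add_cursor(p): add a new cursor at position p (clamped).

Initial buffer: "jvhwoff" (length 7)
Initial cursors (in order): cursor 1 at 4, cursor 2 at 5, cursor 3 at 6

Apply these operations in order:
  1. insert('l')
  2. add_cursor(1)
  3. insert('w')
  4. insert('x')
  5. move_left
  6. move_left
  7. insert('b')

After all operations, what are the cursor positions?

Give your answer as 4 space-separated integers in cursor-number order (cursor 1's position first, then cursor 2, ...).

After op 1 (insert('l')): buffer="jvhwlolflf" (len 10), cursors c1@5 c2@7 c3@9, authorship ....1.2.3.
After op 2 (add_cursor(1)): buffer="jvhwlolflf" (len 10), cursors c4@1 c1@5 c2@7 c3@9, authorship ....1.2.3.
After op 3 (insert('w')): buffer="jwvhwlwolwflwf" (len 14), cursors c4@2 c1@7 c2@10 c3@13, authorship .4...11.22.33.
After op 4 (insert('x')): buffer="jwxvhwlwxolwxflwxf" (len 18), cursors c4@3 c1@9 c2@13 c3@17, authorship .44...111.222.333.
After op 5 (move_left): buffer="jwxvhwlwxolwxflwxf" (len 18), cursors c4@2 c1@8 c2@12 c3@16, authorship .44...111.222.333.
After op 6 (move_left): buffer="jwxvhwlwxolwxflwxf" (len 18), cursors c4@1 c1@7 c2@11 c3@15, authorship .44...111.222.333.
After op 7 (insert('b')): buffer="jbwxvhwlbwxolbwxflbwxf" (len 22), cursors c4@2 c1@9 c2@14 c3@19, authorship .444...1111.2222.3333.

Answer: 9 14 19 2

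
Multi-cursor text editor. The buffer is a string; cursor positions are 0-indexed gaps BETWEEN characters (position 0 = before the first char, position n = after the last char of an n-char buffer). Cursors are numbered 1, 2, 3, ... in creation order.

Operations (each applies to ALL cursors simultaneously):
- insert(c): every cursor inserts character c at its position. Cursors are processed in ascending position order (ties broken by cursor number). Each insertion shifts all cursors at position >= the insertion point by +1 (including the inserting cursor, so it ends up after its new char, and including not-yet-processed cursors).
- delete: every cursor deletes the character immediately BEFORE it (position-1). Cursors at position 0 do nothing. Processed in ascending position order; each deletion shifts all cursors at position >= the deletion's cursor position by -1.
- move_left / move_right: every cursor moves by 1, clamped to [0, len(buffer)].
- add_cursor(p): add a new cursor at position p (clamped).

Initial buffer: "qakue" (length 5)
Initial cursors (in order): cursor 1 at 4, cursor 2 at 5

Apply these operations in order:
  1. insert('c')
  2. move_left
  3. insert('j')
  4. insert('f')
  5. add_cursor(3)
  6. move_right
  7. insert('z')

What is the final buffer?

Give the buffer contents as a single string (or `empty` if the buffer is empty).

Answer: qakuzjfczejfcz

Derivation:
After op 1 (insert('c')): buffer="qakucec" (len 7), cursors c1@5 c2@7, authorship ....1.2
After op 2 (move_left): buffer="qakucec" (len 7), cursors c1@4 c2@6, authorship ....1.2
After op 3 (insert('j')): buffer="qakujcejc" (len 9), cursors c1@5 c2@8, authorship ....11.22
After op 4 (insert('f')): buffer="qakujfcejfc" (len 11), cursors c1@6 c2@10, authorship ....111.222
After op 5 (add_cursor(3)): buffer="qakujfcejfc" (len 11), cursors c3@3 c1@6 c2@10, authorship ....111.222
After op 6 (move_right): buffer="qakujfcejfc" (len 11), cursors c3@4 c1@7 c2@11, authorship ....111.222
After op 7 (insert('z')): buffer="qakuzjfczejfcz" (len 14), cursors c3@5 c1@9 c2@14, authorship ....31111.2222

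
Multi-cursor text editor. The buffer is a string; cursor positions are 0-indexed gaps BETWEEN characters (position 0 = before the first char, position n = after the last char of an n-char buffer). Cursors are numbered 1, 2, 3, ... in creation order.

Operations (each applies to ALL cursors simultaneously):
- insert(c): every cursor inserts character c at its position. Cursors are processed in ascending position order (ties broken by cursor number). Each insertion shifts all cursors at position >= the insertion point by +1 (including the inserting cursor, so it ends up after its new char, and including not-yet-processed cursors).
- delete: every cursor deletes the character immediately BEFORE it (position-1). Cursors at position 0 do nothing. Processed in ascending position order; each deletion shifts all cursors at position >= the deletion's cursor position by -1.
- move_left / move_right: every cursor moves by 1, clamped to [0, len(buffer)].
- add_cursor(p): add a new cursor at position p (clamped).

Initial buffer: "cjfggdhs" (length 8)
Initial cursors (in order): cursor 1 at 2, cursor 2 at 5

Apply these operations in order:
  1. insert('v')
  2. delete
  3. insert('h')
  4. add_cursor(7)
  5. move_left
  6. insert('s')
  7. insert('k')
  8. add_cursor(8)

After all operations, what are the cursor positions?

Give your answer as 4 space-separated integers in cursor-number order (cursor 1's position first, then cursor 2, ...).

Answer: 4 12 12 8

Derivation:
After op 1 (insert('v')): buffer="cjvfggvdhs" (len 10), cursors c1@3 c2@7, authorship ..1...2...
After op 2 (delete): buffer="cjfggdhs" (len 8), cursors c1@2 c2@5, authorship ........
After op 3 (insert('h')): buffer="cjhfgghdhs" (len 10), cursors c1@3 c2@7, authorship ..1...2...
After op 4 (add_cursor(7)): buffer="cjhfgghdhs" (len 10), cursors c1@3 c2@7 c3@7, authorship ..1...2...
After op 5 (move_left): buffer="cjhfgghdhs" (len 10), cursors c1@2 c2@6 c3@6, authorship ..1...2...
After op 6 (insert('s')): buffer="cjshfggsshdhs" (len 13), cursors c1@3 c2@9 c3@9, authorship ..11...232...
After op 7 (insert('k')): buffer="cjskhfggsskkhdhs" (len 16), cursors c1@4 c2@12 c3@12, authorship ..111...23232...
After op 8 (add_cursor(8)): buffer="cjskhfggsskkhdhs" (len 16), cursors c1@4 c4@8 c2@12 c3@12, authorship ..111...23232...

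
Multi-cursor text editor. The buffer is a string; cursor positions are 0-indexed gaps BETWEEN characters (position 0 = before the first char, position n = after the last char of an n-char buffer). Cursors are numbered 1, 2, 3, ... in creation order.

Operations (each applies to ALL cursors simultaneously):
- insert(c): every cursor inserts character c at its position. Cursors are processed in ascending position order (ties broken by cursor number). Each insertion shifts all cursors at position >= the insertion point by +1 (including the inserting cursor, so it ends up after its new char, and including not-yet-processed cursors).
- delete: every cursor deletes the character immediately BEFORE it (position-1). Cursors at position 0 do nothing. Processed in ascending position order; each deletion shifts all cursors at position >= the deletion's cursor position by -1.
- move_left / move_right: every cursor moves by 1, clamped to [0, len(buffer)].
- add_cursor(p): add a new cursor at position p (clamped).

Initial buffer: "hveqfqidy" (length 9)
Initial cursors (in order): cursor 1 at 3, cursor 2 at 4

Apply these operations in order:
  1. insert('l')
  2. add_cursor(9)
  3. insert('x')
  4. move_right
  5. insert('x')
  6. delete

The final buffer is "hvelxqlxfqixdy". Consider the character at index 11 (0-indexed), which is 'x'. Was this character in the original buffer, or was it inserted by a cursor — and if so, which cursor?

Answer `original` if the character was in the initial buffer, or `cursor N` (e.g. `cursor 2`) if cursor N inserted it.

After op 1 (insert('l')): buffer="hvelqlfqidy" (len 11), cursors c1@4 c2@6, authorship ...1.2.....
After op 2 (add_cursor(9)): buffer="hvelqlfqidy" (len 11), cursors c1@4 c2@6 c3@9, authorship ...1.2.....
After op 3 (insert('x')): buffer="hvelxqlxfqixdy" (len 14), cursors c1@5 c2@8 c3@12, authorship ...11.22...3..
After op 4 (move_right): buffer="hvelxqlxfqixdy" (len 14), cursors c1@6 c2@9 c3@13, authorship ...11.22...3..
After op 5 (insert('x')): buffer="hvelxqxlxfxqixdxy" (len 17), cursors c1@7 c2@11 c3@16, authorship ...11.122.2..3.3.
After op 6 (delete): buffer="hvelxqlxfqixdy" (len 14), cursors c1@6 c2@9 c3@13, authorship ...11.22...3..
Authorship (.=original, N=cursor N): . . . 1 1 . 2 2 . . . 3 . .
Index 11: author = 3

Answer: cursor 3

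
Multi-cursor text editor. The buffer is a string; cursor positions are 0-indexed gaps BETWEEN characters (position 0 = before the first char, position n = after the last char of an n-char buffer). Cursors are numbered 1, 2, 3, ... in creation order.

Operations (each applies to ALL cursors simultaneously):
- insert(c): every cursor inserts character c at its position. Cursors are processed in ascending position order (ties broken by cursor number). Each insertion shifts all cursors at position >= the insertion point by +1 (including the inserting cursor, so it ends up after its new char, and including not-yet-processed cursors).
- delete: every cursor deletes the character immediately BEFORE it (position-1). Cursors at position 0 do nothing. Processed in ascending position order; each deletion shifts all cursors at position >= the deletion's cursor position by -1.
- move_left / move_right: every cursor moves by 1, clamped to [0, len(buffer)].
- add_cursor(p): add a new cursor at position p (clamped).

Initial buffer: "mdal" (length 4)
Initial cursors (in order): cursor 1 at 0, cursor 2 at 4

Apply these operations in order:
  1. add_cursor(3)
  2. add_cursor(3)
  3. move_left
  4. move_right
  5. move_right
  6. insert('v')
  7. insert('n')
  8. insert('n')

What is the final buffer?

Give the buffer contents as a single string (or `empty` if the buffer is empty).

Answer: mdvnnalvvvnnnnnn

Derivation:
After op 1 (add_cursor(3)): buffer="mdal" (len 4), cursors c1@0 c3@3 c2@4, authorship ....
After op 2 (add_cursor(3)): buffer="mdal" (len 4), cursors c1@0 c3@3 c4@3 c2@4, authorship ....
After op 3 (move_left): buffer="mdal" (len 4), cursors c1@0 c3@2 c4@2 c2@3, authorship ....
After op 4 (move_right): buffer="mdal" (len 4), cursors c1@1 c3@3 c4@3 c2@4, authorship ....
After op 5 (move_right): buffer="mdal" (len 4), cursors c1@2 c2@4 c3@4 c4@4, authorship ....
After op 6 (insert('v')): buffer="mdvalvvv" (len 8), cursors c1@3 c2@8 c3@8 c4@8, authorship ..1..234
After op 7 (insert('n')): buffer="mdvnalvvvnnn" (len 12), cursors c1@4 c2@12 c3@12 c4@12, authorship ..11..234234
After op 8 (insert('n')): buffer="mdvnnalvvvnnnnnn" (len 16), cursors c1@5 c2@16 c3@16 c4@16, authorship ..111..234234234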